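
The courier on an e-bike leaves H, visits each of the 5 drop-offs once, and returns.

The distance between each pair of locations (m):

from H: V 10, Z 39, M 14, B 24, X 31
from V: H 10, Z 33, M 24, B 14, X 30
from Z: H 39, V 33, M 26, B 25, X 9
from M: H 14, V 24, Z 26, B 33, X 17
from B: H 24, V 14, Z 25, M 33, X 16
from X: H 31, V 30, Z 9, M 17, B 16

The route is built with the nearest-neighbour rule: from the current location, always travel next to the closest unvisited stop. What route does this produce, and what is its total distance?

89 m along H → V → B → X → Z → M → H.

H → [V:10 / M:14 / B:24 / X:31 / Z:39] → V (10)
V → [B:14 / M:24 / X:30 / Z:33] → B (14)
B → [X:16 / Z:25 / M:33] → X (16)
X → [Z:9 / M:17] → Z (9)
Z → [M:26] → M (26)
Return M→H: 14.
Total = 10 + 14 + 16 + 9 + 26 + 14 = 89.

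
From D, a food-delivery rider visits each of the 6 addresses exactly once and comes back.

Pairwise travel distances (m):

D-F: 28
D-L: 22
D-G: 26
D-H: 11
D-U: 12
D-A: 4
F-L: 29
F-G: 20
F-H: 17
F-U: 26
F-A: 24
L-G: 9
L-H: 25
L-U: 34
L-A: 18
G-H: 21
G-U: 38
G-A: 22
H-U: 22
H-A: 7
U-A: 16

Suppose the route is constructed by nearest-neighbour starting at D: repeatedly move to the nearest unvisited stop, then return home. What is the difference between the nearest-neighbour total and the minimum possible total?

Excess over optimum: 1 m.

From D: A=4, H=11, U=12, L=22, G=26, F=28 → choose A (4).
From A: H=7, U=16, L=18, G=22, F=24 → choose H (7).
From H: F=17, G=21, U=22, L=25 → choose F (17).
From F: G=20, U=26, L=29 → choose G (20).
From G: L=9, U=38 → choose L (9).
From L: U=34 → choose U (34).
NN route D → A → H → F → G → L → U → D costs 103.
Optimal: D → U → H → F → G → L → A → D costs 102 (by enumerating all 360 distinct tours).
Excess = 103 − 102 = 1.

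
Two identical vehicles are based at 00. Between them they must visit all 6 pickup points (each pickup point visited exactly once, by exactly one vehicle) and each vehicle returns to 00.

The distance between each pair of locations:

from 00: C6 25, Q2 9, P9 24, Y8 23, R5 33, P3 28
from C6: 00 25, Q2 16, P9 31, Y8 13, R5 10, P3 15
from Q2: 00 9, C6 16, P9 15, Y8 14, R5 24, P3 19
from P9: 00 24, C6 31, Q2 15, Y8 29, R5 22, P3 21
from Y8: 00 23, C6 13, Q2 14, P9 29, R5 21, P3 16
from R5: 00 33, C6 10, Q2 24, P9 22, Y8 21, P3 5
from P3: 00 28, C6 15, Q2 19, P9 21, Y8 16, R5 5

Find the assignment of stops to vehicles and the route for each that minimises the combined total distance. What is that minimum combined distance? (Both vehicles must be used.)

There are 2^5 − 1 = 31 ways to divide the 6 stops into two non-empty groups. For each, the best each vehicle can do is its own shortest tour through its group:
  {C6} + {Q2, P9, Y8, R5, P3}: 50 + 90 = 140
  {Q2} + {C6, P9, Y8, R5, P3}: 18 + 96 = 114
  {C6, Q2} + {P9, Y8, R5, P3}: 50 + 90 = 140
  {P9} + {C6, Q2, Y8, R5, P3}: 48 + 79 = 127
  {C6, P9} + {Q2, Y8, R5, P3}: 80 + 77 = 157
  {Q2, P9} + {C6, Y8, R5, P3}: 48 + 79 = 127
  … (31 splits in total)
Best: vehicle 1 00 → Q2 → 00 = 18; vehicle 2 00 → P9 → P3 → R5 → C6 → Y8 → 00 = 96; combined 114.

Minimum combined distance: 114.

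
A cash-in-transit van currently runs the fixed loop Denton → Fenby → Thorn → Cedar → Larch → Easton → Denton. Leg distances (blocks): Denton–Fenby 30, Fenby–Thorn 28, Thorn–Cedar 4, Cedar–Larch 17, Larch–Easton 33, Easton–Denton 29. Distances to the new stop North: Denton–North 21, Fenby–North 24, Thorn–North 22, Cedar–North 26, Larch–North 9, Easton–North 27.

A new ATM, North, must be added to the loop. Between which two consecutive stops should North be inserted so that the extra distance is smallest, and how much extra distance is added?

Adding 3 blocks by placing North on the Larch–Easton leg.

Insertion cost between consecutive stops i–j is d(i,North) + d(North,j) − d(i,j):
  between Denton and Fenby: 21 + 24 − 30 = 15
  between Fenby and Thorn: 24 + 22 − 28 = 18
  between Thorn and Cedar: 22 + 26 − 4 = 44
  between Cedar and Larch: 26 + 9 − 17 = 18
  between Larch and Easton: 9 + 27 − 33 = 3
  between Easton and Denton: 27 + 21 − 29 = 19
Cheapest insertion is between Larch and Easton, adding 3.
New total = 141 + 3 = 144.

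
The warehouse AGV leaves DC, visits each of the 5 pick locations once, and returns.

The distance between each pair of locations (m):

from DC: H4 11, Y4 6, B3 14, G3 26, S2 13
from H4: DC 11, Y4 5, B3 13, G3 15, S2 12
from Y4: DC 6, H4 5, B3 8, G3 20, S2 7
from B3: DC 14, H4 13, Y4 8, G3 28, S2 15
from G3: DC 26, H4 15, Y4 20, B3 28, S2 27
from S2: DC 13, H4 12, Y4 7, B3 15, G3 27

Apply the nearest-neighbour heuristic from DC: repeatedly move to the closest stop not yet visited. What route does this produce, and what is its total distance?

At DC the remaining stops are Y4 6, H4 11, S2 13, B3 14, G3 26; go to Y4.
At Y4 the remaining stops are H4 5, S2 7, B3 8, G3 20; go to H4.
At H4 the remaining stops are S2 12, B3 13, G3 15; go to S2.
At S2 the remaining stops are B3 15, G3 27; go to B3.
At B3 the remaining stops are G3 28; go to G3.
Return G3→DC: 26.
Total = 6 + 5 + 12 + 15 + 28 + 26 = 92.

Total distance 92 m via the nearest-neighbour route DC → Y4 → H4 → S2 → B3 → G3 → DC.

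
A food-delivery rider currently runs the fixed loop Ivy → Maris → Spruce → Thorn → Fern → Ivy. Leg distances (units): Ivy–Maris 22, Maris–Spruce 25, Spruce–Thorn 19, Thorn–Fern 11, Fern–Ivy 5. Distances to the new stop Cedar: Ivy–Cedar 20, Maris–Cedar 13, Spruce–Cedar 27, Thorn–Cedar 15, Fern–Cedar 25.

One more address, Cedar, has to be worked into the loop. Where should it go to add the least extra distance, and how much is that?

+11 — insert Cedar between Ivy and Maris.

Insertion cost between consecutive stops i–j is d(i,Cedar) + d(Cedar,j) − d(i,j):
  between Ivy and Maris: 20 + 13 − 22 = 11
  between Maris and Spruce: 13 + 27 − 25 = 15
  between Spruce and Thorn: 27 + 15 − 19 = 23
  between Thorn and Fern: 15 + 25 − 11 = 29
  between Fern and Ivy: 25 + 20 − 5 = 40
Cheapest insertion is between Ivy and Maris, adding 11.
New total = 82 + 11 = 93.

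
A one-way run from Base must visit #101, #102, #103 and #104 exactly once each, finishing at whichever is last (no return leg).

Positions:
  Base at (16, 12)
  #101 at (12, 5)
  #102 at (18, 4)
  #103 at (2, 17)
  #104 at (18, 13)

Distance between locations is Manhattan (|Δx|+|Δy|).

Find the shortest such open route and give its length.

There are 4! = 24 possible orderings.
Base→#101→#102→#103→#104: 11+7+29+20 = 67
Base→#101→#102→#104→#103: 11+7+9+20 = 47
Base→#101→#103→#102→#104: 11+22+29+9 = 71
Base→#101→#103→#104→#102: 11+22+20+9 = 62
Base→#101→#104→#102→#103: 11+14+9+29 = 63
Base→#101→#104→#103→#102: 11+14+20+29 = 74
Base→#102→#101→#103→#104: 10+7+22+20 = 59
Base→#102→#101→#104→#103: 10+7+14+20 = 51
Base→#102→#103→#101→#104: 10+29+22+14 = 75
Base→#102→#103→#104→#101: 10+29+20+14 = 73
Base→#102→#104→#101→#103: 10+9+14+22 = 55
Base→#102→#104→#103→#101: 10+9+20+22 = 61
Base→#103→#101→#102→#104: 19+22+7+9 = 57
Base→#103→#101→#104→#102: 19+22+14+9 = 64
… (10 more)
Base→#104→#102→#101→#103: 3+9+7+22 = 41  ← best
The minimum is 41.
One shortest path: Base → #104 → #102 → #101 → #103.

Shortest open route: 41.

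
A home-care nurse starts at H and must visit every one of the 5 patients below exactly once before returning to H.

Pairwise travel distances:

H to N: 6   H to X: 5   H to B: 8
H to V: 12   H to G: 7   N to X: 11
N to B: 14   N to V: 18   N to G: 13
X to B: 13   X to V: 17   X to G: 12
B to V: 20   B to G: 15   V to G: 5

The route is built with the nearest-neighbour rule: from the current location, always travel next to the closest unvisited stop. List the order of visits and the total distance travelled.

From H: distances to unvisited — X=5, N=6, G=7, B=8, V=12. Nearest is X (5).
From X: distances to unvisited — N=11, G=12, B=13, V=17. Nearest is N (11).
From N: distances to unvisited — G=13, B=14, V=18. Nearest is G (13).
From G: distances to unvisited — V=5, B=15. Nearest is V (5).
From V: distances to unvisited — B=20. Nearest is B (20).
Return B→H: 8.
Total = 5 + 11 + 13 + 5 + 20 + 8 = 62.

Nearest-neighbour total = 62; route H → X → N → G → V → B → H.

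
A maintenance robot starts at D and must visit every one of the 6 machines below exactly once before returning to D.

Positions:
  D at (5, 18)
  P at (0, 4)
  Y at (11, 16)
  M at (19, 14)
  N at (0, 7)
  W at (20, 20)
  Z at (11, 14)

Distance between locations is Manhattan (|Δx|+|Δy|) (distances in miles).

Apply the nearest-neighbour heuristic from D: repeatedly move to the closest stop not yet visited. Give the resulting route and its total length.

D → [Y:8 / Z:10 / N:16 / W:17 / M:18 / P:19] → Y (8)
Y → [Z:2 / M:10 / W:13 / N:20 / P:23] → Z (2)
Z → [M:8 / W:15 / N:18 / P:21] → M (8)
M → [W:7 / N:26 / P:29] → W (7)
W → [N:33 / P:36] → N (33)
N → [P:3] → P (3)
Return P→D: 19.
Total = 8 + 2 + 8 + 7 + 33 + 3 + 19 = 80.

Nearest-neighbour total = 80 miles; route D → Y → Z → M → W → N → P → D.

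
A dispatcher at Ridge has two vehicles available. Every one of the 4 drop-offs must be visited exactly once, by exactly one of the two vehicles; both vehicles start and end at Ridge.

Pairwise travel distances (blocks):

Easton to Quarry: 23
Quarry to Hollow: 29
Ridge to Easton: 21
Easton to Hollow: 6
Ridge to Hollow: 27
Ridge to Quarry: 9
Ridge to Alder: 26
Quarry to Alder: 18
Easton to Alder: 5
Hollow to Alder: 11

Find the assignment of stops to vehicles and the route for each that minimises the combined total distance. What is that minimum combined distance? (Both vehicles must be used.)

82 blocks — the smallest possible combined total.

Check every non-empty split of the stops between the two vehicles; for each half take its own optimal tour:
  {Easton} + {Quarry, Hollow, Alder}: 42 + 65 = 107
  {Quarry} + {Easton, Hollow, Alder}: 18 + 64 = 82
  {Easton, Quarry} + {Hollow, Alder}: 53 + 64 = 117
  {Hollow} + {Easton, Quarry, Alder}: 54 + 53 = 107
  {Easton, Hollow} + {Quarry, Alder}: 54 + 53 = 107
  {Quarry, Hollow} + {Easton, Alder}: 65 + 52 = 117
  … (7 splits in total)
Best: vehicle 1 Ridge → Quarry → Ridge = 18; vehicle 2 Ridge → Easton → Hollow → Alder → Ridge = 64; combined 82.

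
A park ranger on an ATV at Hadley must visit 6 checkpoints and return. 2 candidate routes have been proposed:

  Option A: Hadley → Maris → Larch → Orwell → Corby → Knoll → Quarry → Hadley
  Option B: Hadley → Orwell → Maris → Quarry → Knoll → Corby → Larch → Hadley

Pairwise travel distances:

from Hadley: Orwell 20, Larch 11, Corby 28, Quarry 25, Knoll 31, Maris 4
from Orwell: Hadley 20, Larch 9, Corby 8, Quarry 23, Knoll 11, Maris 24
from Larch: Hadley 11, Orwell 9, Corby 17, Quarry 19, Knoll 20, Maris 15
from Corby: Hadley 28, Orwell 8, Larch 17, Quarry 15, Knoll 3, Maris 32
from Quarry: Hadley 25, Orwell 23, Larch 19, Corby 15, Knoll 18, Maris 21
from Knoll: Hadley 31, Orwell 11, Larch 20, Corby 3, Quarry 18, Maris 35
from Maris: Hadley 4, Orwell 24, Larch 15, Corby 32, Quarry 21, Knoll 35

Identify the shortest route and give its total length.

Shortest is Option A, total 82.

Option A: 4 + 15 + 9 + 8 + 3 + 18 + 25 = 82
Option B: 20 + 24 + 21 + 18 + 3 + 17 + 11 = 114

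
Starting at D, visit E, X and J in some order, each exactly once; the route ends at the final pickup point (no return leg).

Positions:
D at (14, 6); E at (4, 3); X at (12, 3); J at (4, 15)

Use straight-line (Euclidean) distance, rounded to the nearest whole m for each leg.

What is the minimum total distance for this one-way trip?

24 m — the minimum one-way total.

There are 3! = 6 possible orderings.
D → E → X → J: 10+8+14 = 32
D → E → J → X: 10+12+14 = 36
D → X → E → J: 4+8+12 = 24
D → X → J → E: 4+14+12 = 30
D → J → E → X: 13+12+8 = 33
D → J → X → E: 13+14+8 = 35
The minimum is 24.
One shortest path: D → X → E → J.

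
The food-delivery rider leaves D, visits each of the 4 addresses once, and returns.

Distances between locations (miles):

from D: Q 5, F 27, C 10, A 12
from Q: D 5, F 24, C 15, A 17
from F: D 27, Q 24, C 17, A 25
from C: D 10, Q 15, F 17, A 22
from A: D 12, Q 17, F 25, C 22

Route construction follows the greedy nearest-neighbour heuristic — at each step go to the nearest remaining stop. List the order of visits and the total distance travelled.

Nearest-neighbour total = 74 miles; route D → Q → C → F → A → D.

At D the remaining stops are Q 5, C 10, A 12, F 27; go to Q.
At Q the remaining stops are C 15, A 17, F 24; go to C.
At C the remaining stops are F 17, A 22; go to F.
At F the remaining stops are A 25; go to A.
Return A→D: 12.
Total = 5 + 15 + 17 + 25 + 12 = 74.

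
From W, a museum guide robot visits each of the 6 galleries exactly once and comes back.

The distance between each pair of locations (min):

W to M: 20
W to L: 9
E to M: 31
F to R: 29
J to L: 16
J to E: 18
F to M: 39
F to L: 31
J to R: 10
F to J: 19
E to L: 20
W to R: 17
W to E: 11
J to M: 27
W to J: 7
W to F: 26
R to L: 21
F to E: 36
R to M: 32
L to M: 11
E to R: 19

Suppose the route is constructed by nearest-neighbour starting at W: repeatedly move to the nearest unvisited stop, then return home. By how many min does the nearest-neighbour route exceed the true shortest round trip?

The nearest-neighbour route is 14 min longer than optimal.

W: J=7, L=9, E=11, R=17, M=20, F=26 ⇒ J
J: R=10, L=16, E=18, F=19, M=27 ⇒ R
R: E=19, L=21, F=29, M=32 ⇒ E
E: L=20, M=31, F=36 ⇒ L
L: M=11, F=31 ⇒ M
M: F=39 ⇒ F
NN route W → J → R → E → L → M → F → W costs 132.
Optimal: W → E → R → J → F → M → L → W costs 118 (by enumerating all 360 distinct tours).
Excess = 132 − 118 = 14.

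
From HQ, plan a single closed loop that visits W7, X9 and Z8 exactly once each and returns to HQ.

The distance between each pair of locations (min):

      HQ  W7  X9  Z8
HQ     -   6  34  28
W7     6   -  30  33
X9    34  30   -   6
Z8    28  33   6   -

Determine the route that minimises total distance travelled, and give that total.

Shortest round trip = 70 min.

With 3 stops there are 3!/2 = 3 distinct round trips (a route and its reverse cost the same).
HQ - W7 - X9 - Z8 - HQ: 6+30+6+28 = 70
HQ - W7 - Z8 - X9 - HQ: 6+33+6+34 = 79
HQ - X9 - W7 - Z8 - HQ: 34+30+33+28 = 125
The minimum is 70.
One optimal route: HQ → W7 → X9 → Z8 → HQ (or its reverse).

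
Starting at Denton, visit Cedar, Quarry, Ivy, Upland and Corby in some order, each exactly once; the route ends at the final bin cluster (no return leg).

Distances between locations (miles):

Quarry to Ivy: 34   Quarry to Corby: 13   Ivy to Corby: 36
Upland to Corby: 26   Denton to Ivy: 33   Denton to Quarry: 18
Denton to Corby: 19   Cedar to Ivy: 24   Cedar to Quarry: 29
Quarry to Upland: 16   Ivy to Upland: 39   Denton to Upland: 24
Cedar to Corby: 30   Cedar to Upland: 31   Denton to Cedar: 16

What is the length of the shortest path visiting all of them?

103 miles — the minimum one-way total.

There are 5! = 120 possible orderings.
Denton→Cedar→Quarry→Ivy→Upland→Corby: 16+29+34+39+26 = 144
Denton→Cedar→Quarry→Ivy→Corby→Upland: 16+29+34+36+26 = 141
Denton→Cedar→Quarry→Upland→Ivy→Corby: 16+29+16+39+36 = 136
Denton→Cedar→Quarry→Upland→Corby→Ivy: 16+29+16+26+36 = 123
Denton→Cedar→Quarry→Corby→Ivy→Upland: 16+29+13+36+39 = 133
Denton→Cedar→Quarry→Corby→Upland→Ivy: 16+29+13+26+39 = 123
Denton→Cedar→Ivy→Quarry→Upland→Corby: 16+24+34+16+26 = 116
Denton→Cedar→Ivy→Quarry→Corby→Upland: 16+24+34+13+26 = 113
Denton→Cedar→Ivy→Upland→Quarry→Corby: 16+24+39+16+13 = 108
Denton→Cedar→Ivy→Upland→Corby→Quarry: 16+24+39+26+13 = 118
Denton→Cedar→Ivy→Corby→Quarry→Upland: 16+24+36+13+16 = 105
Denton→Cedar→Ivy→Corby→Upland→Quarry: 16+24+36+26+16 = 118
Denton→Cedar→Upland→Quarry→Ivy→Corby: 16+31+16+34+36 = 133
Denton→Cedar→Upland→Quarry→Corby→Ivy: 16+31+16+13+36 = 112
… (106 more)
Denton→Corby→Quarry→Upland→Cedar→Ivy: 19+13+16+31+24 = 103  ← best
The minimum is 103.
One shortest path: Denton → Corby → Quarry → Upland → Cedar → Ivy.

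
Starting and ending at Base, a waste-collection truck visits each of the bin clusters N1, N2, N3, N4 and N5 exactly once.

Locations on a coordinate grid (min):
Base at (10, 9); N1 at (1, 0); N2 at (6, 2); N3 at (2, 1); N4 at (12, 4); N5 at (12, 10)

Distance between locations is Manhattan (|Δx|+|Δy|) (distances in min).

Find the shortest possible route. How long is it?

42 min — the shortest possible round trip.

There are 60 distinct closed tours to check (reversals are equivalent).
Base - N1 - N2 - N3 - N4 - N5 - Base: 18+7+5+13+6+3 = 52
Base - N1 - N2 - N3 - N5 - N4 - Base: 18+7+5+19+6+7 = 62
Base - N1 - N2 - N4 - N3 - N5 - Base: 18+7+8+13+19+3 = 68
Base - N1 - N2 - N4 - N5 - N3 - Base: 18+7+8+6+19+16 = 74
Base - N1 - N2 - N5 - N3 - N4 - Base: 18+7+14+19+13+7 = 78
Base - N1 - N2 - N5 - N4 - N3 - Base: 18+7+14+6+13+16 = 74
Base - N1 - N3 - N2 - N4 - N5 - Base: 18+2+5+8+6+3 = 42
Base - N1 - N3 - N2 - N5 - N4 - Base: 18+2+5+14+6+7 = 52
Base - N1 - N3 - N4 - N2 - N5 - Base: 18+2+13+8+14+3 = 58
Base - N1 - N3 - N4 - N5 - N2 - Base: 18+2+13+6+14+11 = 64
Base - N1 - N3 - N5 - N2 - N4 - Base: 18+2+19+14+8+7 = 68
Base - N1 - N3 - N5 - N4 - N2 - Base: 18+2+19+6+8+11 = 64
Base - N1 - N4 - N2 - N3 - N5 - Base: 18+15+8+5+19+3 = 68
Base - N1 - N4 - N2 - N5 - N3 - Base: 18+15+8+14+19+16 = 90
… (46 more)
The minimum is 42.
One optimal route: Base → N1 → N3 → N2 → N4 → N5 → Base (or its reverse).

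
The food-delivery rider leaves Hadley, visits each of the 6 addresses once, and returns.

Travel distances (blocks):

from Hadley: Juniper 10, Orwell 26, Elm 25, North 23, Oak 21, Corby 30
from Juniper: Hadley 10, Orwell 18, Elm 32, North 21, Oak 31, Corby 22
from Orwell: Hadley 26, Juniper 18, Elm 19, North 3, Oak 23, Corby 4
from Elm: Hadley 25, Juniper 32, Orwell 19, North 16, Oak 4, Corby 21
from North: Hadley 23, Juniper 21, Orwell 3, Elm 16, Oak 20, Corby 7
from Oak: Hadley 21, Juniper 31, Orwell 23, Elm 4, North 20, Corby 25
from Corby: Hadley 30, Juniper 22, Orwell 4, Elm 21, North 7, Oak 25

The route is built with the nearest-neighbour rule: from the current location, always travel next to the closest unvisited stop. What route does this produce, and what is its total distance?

Total distance 84 blocks via the nearest-neighbour route Hadley → Juniper → Orwell → North → Corby → Elm → Oak → Hadley.

At Hadley the remaining stops are Juniper 10, Oak 21, North 23, Elm 25, Orwell 26, Corby 30; go to Juniper.
At Juniper the remaining stops are Orwell 18, North 21, Corby 22, Oak 31, Elm 32; go to Orwell.
At Orwell the remaining stops are North 3, Corby 4, Elm 19, Oak 23; go to North.
At North the remaining stops are Corby 7, Elm 16, Oak 20; go to Corby.
At Corby the remaining stops are Elm 21, Oak 25; go to Elm.
At Elm the remaining stops are Oak 4; go to Oak.
Return Oak→Hadley: 21.
Total = 10 + 18 + 3 + 7 + 21 + 4 + 21 = 84.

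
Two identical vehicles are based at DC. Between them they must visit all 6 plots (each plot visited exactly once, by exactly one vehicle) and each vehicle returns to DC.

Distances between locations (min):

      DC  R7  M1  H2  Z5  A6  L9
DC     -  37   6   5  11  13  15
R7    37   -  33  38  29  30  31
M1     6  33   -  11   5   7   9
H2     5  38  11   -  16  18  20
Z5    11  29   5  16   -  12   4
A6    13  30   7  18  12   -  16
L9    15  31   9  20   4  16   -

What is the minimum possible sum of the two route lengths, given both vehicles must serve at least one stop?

There are 2^5 − 1 = 31 ways to divide the 6 stops into two non-empty groups. For each, the best each vehicle can do is its own shortest tour through its group:
  {R7} + {M1, H2, Z5, A6, L9}: 74 + 54 = 128
  {M1} + {R7, H2, Z5, A6, L9}: 12 + 99 = 111
  {R7, M1} + {H2, Z5, A6, L9}: 76 + 54 = 130
  {H2} + {R7, M1, Z5, A6, L9}: 10 + 89 = 99
  {R7, H2} + {M1, Z5, A6, L9}: 80 + 44 = 124
  {M1, H2} + {R7, Z5, A6, L9}: 22 + 89 = 111
  … (31 splits in total)
Best: vehicle 1 DC → H2 → DC = 10; vehicle 2 DC → M1 → Z5 → L9 → R7 → A6 → DC = 89; combined 99.

Minimum combined distance: 99 min.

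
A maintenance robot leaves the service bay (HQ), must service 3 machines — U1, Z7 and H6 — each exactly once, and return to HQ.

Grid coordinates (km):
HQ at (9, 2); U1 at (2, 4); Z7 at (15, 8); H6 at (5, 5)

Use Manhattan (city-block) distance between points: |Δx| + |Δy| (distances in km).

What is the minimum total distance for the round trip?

38 km — the shortest possible round trip.

HQ → U1 → Z7 → H6 → HQ: 9+17+13+7 = 46
HQ → U1 → H6 → Z7 → HQ: 9+4+13+12 = 38
HQ → Z7 → U1 → H6 → HQ: 12+17+4+7 = 40
The minimum is 38.
One optimal route: HQ → U1 → H6 → Z7 → HQ (or its reverse).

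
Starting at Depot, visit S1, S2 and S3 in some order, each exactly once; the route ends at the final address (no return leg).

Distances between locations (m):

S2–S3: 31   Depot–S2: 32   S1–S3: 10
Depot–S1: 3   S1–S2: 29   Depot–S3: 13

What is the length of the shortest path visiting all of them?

There are 3! = 6 possible orderings.
Depot→S1→S2→S3: 3+29+31 = 63
Depot→S1→S3→S2: 3+10+31 = 44
Depot→S2→S1→S3: 32+29+10 = 71
Depot→S2→S3→S1: 32+31+10 = 73
Depot→S3→S1→S2: 13+10+29 = 52
Depot→S3→S2→S1: 13+31+29 = 73
The minimum is 44.
One shortest path: Depot → S1 → S3 → S2.

Shortest open route: 44 m.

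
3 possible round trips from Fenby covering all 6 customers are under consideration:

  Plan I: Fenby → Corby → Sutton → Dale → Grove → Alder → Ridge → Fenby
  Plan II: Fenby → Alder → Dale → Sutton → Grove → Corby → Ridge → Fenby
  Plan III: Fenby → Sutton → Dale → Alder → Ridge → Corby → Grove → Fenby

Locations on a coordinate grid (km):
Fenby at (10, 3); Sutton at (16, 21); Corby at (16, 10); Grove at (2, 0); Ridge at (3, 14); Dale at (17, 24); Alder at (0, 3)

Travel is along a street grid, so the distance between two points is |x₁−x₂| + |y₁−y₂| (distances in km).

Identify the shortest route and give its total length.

104 km — Plan I is the shortest.

Plan I: 13 + 11 + 4 + 39 + 5 + 14 + 18 = 104
Plan II: 10 + 38 + 4 + 35 + 24 + 17 + 18 = 146
Plan III: 24 + 4 + 38 + 14 + 17 + 24 + 11 = 132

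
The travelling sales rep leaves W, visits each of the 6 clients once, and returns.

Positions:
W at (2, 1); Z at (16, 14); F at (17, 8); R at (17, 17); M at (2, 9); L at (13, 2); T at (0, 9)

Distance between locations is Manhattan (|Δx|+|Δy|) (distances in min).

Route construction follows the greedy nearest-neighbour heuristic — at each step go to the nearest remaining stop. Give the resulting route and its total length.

W → [M:8 / T:10 / L:12 / F:22 / Z:27 / R:31] → M (8)
M → [T:2 / F:16 / L:18 / Z:19 / R:23] → T (2)
T → [F:18 / L:20 / Z:21 / R:25] → F (18)
F → [Z:7 / R:9 / L:10] → Z (7)
Z → [R:4 / L:15] → R (4)
R → [L:19] → L (19)
Return L→W: 12.
Total = 8 + 2 + 18 + 7 + 4 + 19 + 12 = 70.

Total distance 70 min via the nearest-neighbour route W → M → T → F → Z → R → L → W.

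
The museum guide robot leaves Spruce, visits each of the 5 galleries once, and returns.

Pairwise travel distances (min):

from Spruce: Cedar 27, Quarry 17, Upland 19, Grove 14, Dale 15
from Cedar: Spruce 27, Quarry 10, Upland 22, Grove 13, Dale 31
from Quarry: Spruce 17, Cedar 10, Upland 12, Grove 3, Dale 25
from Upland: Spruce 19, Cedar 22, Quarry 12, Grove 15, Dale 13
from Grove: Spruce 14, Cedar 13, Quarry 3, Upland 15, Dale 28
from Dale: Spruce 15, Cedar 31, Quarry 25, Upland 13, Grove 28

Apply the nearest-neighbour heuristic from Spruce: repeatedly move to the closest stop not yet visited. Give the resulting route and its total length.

Nearest-neighbour total = 77 min; route Spruce → Grove → Quarry → Cedar → Upland → Dale → Spruce.

From Spruce: distances to unvisited — Grove=14, Dale=15, Quarry=17, Upland=19, Cedar=27. Nearest is Grove (14).
From Grove: distances to unvisited — Quarry=3, Cedar=13, Upland=15, Dale=28. Nearest is Quarry (3).
From Quarry: distances to unvisited — Cedar=10, Upland=12, Dale=25. Nearest is Cedar (10).
From Cedar: distances to unvisited — Upland=22, Dale=31. Nearest is Upland (22).
From Upland: distances to unvisited — Dale=13. Nearest is Dale (13).
Return Dale→Spruce: 15.
Total = 14 + 3 + 10 + 22 + 13 + 15 = 77.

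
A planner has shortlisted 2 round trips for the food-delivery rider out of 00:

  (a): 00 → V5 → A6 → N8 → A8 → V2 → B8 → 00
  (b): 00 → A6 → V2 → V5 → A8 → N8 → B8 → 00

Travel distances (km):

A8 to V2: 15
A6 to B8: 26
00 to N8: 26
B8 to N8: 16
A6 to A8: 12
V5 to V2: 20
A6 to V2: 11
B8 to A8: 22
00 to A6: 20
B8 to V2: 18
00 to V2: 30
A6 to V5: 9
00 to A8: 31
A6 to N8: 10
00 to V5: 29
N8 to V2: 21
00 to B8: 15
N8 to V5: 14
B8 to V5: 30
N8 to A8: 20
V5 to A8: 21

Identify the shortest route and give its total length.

Shortest is (a), total 116 km.

(a): 29 + 9 + 10 + 20 + 15 + 18 + 15 = 116
(b): 20 + 11 + 20 + 21 + 20 + 16 + 15 = 123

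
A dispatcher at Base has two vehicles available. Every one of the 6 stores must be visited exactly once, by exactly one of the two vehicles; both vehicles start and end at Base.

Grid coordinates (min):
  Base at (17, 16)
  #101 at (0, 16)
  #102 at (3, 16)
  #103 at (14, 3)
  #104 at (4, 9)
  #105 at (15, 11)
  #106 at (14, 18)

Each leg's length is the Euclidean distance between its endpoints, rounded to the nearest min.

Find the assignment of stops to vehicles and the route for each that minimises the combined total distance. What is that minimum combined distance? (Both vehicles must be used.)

There are 2^5 − 1 = 31 ways to divide the 6 stops into two non-empty groups. For each, the best each vehicle can do is its own shortest tour through its group:
  {#101} + {#102, #103, #104, #105, #106}: 34 + 47 = 81
  {#102} + {#101, #103, #104, #105, #106}: 28 + 51 = 79
  {#101, #102} + {#103, #104, #105, #106}: 34 + 42 = 76
  {#103} + {#101, #102, #104, #105, #106}: 26 + 42 = 68
  {#101, #103} + {#102, #104, #105, #106}: 49 + 38 = 87
  {#102, #103} + {#101, #104, #105, #106}: 44 + 42 = 86
  … (31 splits in total)
  {#101, #102, #103, #104, #105} + {#106}: 50 + 8 = 58  ← best
Best: vehicle 1 Base → #102 → #101 → #104 → #103 → #105 → Base = 50; vehicle 2 Base → #106 → Base = 8; combined 58.

Minimum combined distance: 58 min.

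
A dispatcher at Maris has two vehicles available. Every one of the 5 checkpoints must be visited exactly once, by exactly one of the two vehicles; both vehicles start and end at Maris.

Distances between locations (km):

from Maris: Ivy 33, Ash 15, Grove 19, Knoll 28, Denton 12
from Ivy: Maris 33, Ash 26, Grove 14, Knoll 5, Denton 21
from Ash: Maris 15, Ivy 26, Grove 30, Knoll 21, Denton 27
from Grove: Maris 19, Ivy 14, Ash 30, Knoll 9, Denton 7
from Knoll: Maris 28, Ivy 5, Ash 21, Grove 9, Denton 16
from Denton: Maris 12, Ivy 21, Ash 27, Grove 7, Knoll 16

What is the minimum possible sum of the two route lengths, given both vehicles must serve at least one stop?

There are 2^4 − 1 = 15 ways to divide the 5 stops into two non-empty groups. For each, the best each vehicle can do is its own shortest tour through its group:
  {Ivy} + {Ash, Grove, Knoll, Denton}: 66 + 64 = 130
  {Ash} + {Ivy, Grove, Knoll, Denton}: 30 + 66 = 96
  {Ivy, Ash} + {Grove, Knoll, Denton}: 74 + 56 = 130
  {Grove} + {Ivy, Ash, Knoll, Denton}: 38 + 74 = 112
  {Ivy, Grove} + {Ash, Knoll, Denton}: 66 + 64 = 130
  {Ash, Grove} + {Ivy, Knoll, Denton}: 64 + 66 = 130
  … (15 splits in total)
Best: vehicle 1 Maris → Ash → Maris = 30; vehicle 2 Maris → Ivy → Knoll → Grove → Denton → Maris = 66; combined 96.

96 km — the smallest possible combined total.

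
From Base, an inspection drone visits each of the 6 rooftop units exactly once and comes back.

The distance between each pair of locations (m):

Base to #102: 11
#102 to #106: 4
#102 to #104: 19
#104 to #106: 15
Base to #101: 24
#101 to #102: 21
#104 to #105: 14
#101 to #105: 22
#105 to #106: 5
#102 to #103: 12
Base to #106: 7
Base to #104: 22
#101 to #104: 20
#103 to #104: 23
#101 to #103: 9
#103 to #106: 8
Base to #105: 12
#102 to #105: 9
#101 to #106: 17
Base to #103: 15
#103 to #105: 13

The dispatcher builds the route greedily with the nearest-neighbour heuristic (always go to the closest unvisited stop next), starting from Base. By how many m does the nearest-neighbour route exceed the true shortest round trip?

The nearest-neighbour route is 6 m longer than optimal.

Base: #106=7, #102=11, #105=12, #103=15, #104=22, #101=24 ⇒ #106
#106: #102=4, #105=5, #103=8, #104=15, #101=17 ⇒ #102
#102: #105=9, #103=12, #104=19, #101=21 ⇒ #105
#105: #103=13, #104=14, #101=22 ⇒ #103
#103: #101=9, #104=23 ⇒ #101
#101: #104=20 ⇒ #104
NN route Base → #106 → #102 → #105 → #103 → #101 → #104 → Base costs 84.
Optimal: Base → #102 → #103 → #101 → #104 → #105 → #106 → Base costs 78 (by enumerating all 360 distinct tours).
Excess = 84 − 78 = 6.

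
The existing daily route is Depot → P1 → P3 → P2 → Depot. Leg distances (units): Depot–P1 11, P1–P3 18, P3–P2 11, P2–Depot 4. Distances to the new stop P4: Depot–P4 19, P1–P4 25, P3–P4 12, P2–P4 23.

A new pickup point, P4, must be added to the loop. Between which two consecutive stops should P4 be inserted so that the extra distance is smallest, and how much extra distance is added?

Adding 19 by placing P4 on the P1–P3 leg.

Insertion cost between consecutive stops i–j is d(i,P4) + d(P4,j) − d(i,j):
  between Depot and P1: 19 + 25 − 11 = 33
  between P1 and P3: 25 + 12 − 18 = 19
  between P3 and P2: 12 + 23 − 11 = 24
  between P2 and Depot: 23 + 19 − 4 = 38
Cheapest insertion is between P1 and P3, adding 19.
New total = 44 + 19 = 63.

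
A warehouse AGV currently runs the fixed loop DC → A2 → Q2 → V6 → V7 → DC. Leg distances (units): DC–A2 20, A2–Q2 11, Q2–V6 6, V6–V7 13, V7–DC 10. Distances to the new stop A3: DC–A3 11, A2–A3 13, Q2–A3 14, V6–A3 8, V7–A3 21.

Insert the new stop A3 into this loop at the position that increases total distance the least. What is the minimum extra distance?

Minimum extra distance: 4, inserting A3 between DC and A2.

Insertion cost between consecutive stops i–j is d(i,A3) + d(A3,j) − d(i,j):
  between DC and A2: 11 + 13 − 20 = 4
  between A2 and Q2: 13 + 14 − 11 = 16
  between Q2 and V6: 14 + 8 − 6 = 16
  between V6 and V7: 8 + 21 − 13 = 16
  between V7 and DC: 21 + 11 − 10 = 22
Cheapest insertion is between DC and A2, adding 4.
New total = 60 + 4 = 64.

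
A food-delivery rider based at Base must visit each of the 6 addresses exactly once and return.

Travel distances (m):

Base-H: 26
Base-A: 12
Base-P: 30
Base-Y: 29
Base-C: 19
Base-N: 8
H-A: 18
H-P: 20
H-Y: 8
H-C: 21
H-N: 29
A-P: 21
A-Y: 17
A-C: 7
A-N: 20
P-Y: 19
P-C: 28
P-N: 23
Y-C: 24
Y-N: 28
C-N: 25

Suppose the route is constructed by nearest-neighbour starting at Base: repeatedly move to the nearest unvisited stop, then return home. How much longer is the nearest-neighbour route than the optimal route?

The nearest-neighbour route is 15 m longer than optimal.

From Base: N=8, A=12, C=19, H=26, Y=29, P=30 → choose N (8).
From N: A=20, P=23, C=25, Y=28, H=29 → choose A (20).
From A: C=7, Y=17, H=18, P=21 → choose C (7).
From C: H=21, Y=24, P=28 → choose H (21).
From H: Y=8, P=20 → choose Y (8).
From Y: P=19 → choose P (19).
NN route Base → N → A → C → H → Y → P → Base costs 113.
Optimal: Base → A → C → H → Y → P → N → Base costs 98 (by enumerating all 360 distinct tours).
Excess = 113 − 98 = 15.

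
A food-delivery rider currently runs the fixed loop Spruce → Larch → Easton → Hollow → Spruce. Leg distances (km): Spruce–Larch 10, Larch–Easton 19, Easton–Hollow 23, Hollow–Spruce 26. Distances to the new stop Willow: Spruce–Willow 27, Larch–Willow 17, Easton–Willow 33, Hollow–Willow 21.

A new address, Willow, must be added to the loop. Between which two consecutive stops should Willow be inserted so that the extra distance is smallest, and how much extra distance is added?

+22 km — insert Willow between Hollow and Spruce.

Insertion cost between consecutive stops i–j is d(i,Willow) + d(Willow,j) − d(i,j):
  between Spruce and Larch: 27 + 17 − 10 = 34
  between Larch and Easton: 17 + 33 − 19 = 31
  between Easton and Hollow: 33 + 21 − 23 = 31
  between Hollow and Spruce: 21 + 27 − 26 = 22
Cheapest insertion is between Hollow and Spruce, adding 22.
New total = 78 + 22 = 100.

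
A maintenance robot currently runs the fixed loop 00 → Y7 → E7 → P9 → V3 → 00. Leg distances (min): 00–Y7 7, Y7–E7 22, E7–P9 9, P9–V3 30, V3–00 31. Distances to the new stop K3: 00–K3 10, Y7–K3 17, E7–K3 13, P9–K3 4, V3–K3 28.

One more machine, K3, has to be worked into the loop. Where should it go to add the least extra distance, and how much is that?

+2 min — insert K3 between P9 and V3.

Insertion cost between consecutive stops i–j is d(i,K3) + d(K3,j) − d(i,j):
  between 00 and Y7: 10 + 17 − 7 = 20
  between Y7 and E7: 17 + 13 − 22 = 8
  between E7 and P9: 13 + 4 − 9 = 8
  between P9 and V3: 4 + 28 − 30 = 2
  between V3 and 00: 28 + 10 − 31 = 7
Cheapest insertion is between P9 and V3, adding 2.
New total = 99 + 2 = 101.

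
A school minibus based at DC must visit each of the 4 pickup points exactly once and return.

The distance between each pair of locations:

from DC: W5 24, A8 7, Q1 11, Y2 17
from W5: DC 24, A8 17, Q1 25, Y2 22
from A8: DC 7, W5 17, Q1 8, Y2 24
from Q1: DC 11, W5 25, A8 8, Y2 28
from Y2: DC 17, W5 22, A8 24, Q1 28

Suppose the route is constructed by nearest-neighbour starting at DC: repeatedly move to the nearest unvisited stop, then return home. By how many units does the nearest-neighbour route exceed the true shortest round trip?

The nearest-neighbour route is 4 longer than optimal.

DC: A8=7, Q1=11, Y2=17, W5=24 ⇒ A8
A8: Q1=8, W5=17, Y2=24 ⇒ Q1
Q1: W5=25, Y2=28 ⇒ W5
W5: Y2=22 ⇒ Y2
NN route DC → A8 → Q1 → W5 → Y2 → DC costs 79.
Optimal: DC → Q1 → A8 → W5 → Y2 → DC costs 75 (by enumerating all 12 distinct tours).
Excess = 79 − 75 = 4.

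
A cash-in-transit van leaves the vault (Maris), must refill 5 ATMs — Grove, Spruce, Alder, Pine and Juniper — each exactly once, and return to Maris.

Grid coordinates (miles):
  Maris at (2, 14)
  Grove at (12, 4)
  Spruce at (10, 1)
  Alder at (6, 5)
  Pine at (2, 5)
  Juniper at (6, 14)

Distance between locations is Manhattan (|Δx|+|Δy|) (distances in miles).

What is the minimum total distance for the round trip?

With 5 stops there are 5!/2 = 60 distinct round trips (a route and its reverse cost the same).
Maris - Grove - Spruce - Alder - Pine - Juniper - Maris: 20+5+8+4+13+4 = 54
Maris - Grove - Spruce - Alder - Juniper - Pine - Maris: 20+5+8+9+13+9 = 64
Maris - Grove - Spruce - Pine - Alder - Juniper - Maris: 20+5+12+4+9+4 = 54
Maris - Grove - Spruce - Pine - Juniper - Alder - Maris: 20+5+12+13+9+13 = 72
Maris - Grove - Spruce - Juniper - Alder - Pine - Maris: 20+5+17+9+4+9 = 64
Maris - Grove - Spruce - Juniper - Pine - Alder - Maris: 20+5+17+13+4+13 = 72
Maris - Grove - Alder - Spruce - Pine - Juniper - Maris: 20+7+8+12+13+4 = 64
Maris - Grove - Alder - Spruce - Juniper - Pine - Maris: 20+7+8+17+13+9 = 74
Maris - Grove - Alder - Pine - Spruce - Juniper - Maris: 20+7+4+12+17+4 = 64
Maris - Grove - Alder - Pine - Juniper - Spruce - Maris: 20+7+4+13+17+21 = 82
Maris - Grove - Alder - Juniper - Spruce - Pine - Maris: 20+7+9+17+12+9 = 74
Maris - Grove - Alder - Juniper - Pine - Spruce - Maris: 20+7+9+13+12+21 = 82
Maris - Grove - Pine - Spruce - Alder - Juniper - Maris: 20+11+12+8+9+4 = 64
Maris - Grove - Pine - Spruce - Juniper - Alder - Maris: 20+11+12+17+9+13 = 82
… (46 more)
Maris - Pine - Grove - Spruce - Alder - Juniper - Maris: 9+11+5+8+9+4 = 46  ← best
The minimum is 46.
One optimal route: Maris → Pine → Grove → Spruce → Alder → Juniper → Maris (or its reverse).

Minimum total distance: 46 miles.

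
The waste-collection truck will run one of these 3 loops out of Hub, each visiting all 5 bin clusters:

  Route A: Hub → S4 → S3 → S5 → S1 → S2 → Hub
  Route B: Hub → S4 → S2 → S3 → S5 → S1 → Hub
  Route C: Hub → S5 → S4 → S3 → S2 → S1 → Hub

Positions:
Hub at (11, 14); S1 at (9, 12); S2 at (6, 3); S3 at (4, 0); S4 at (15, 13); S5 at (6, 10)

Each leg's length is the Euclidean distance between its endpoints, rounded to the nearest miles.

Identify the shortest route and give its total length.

Shortest is Route B, total 38 miles.

Route A: 4 + 17 + 10 + 4 + 9 + 12 = 56
Route B: 4 + 13 + 4 + 10 + 4 + 3 = 38
Route C: 6 + 9 + 17 + 4 + 9 + 3 = 48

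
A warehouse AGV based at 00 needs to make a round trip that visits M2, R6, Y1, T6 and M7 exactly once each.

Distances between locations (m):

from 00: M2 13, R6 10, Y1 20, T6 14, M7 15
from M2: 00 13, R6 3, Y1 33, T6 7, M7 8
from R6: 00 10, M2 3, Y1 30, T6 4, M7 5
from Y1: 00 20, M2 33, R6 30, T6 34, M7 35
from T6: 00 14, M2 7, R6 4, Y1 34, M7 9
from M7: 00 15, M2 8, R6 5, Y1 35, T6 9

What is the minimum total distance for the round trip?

Minimum total distance: 84 m.

There are 60 distinct closed tours to check (reversals are equivalent).
00→M2→R6→Y1→T6→M7→00: 13+3+30+34+9+15 = 104
00→M2→R6→Y1→M7→T6→00: 13+3+30+35+9+14 = 104
00→M2→R6→T6→Y1→M7→00: 13+3+4+34+35+15 = 104
00→M2→R6→T6→M7→Y1→00: 13+3+4+9+35+20 = 84
00→M2→R6→M7→Y1→T6→00: 13+3+5+35+34+14 = 104
00→M2→R6→M7→T6→Y1→00: 13+3+5+9+34+20 = 84
00→M2→Y1→R6→T6→M7→00: 13+33+30+4+9+15 = 104
00→M2→Y1→R6→M7→T6→00: 13+33+30+5+9+14 = 104
00→M2→Y1→T6→R6→M7→00: 13+33+34+4+5+15 = 104
00→M2→Y1→T6→M7→R6→00: 13+33+34+9+5+10 = 104
00→M2→Y1→M7→R6→T6→00: 13+33+35+5+4+14 = 104
00→M2→Y1→M7→T6→R6→00: 13+33+35+9+4+10 = 104
00→M2→T6→R6→Y1→M7→00: 13+7+4+30+35+15 = 104
00→M2→T6→R6→M7→Y1→00: 13+7+4+5+35+20 = 84
… (46 more)
The minimum is 84.
One optimal route: 00 → M2 → R6 → T6 → M7 → Y1 → 00 (or its reverse).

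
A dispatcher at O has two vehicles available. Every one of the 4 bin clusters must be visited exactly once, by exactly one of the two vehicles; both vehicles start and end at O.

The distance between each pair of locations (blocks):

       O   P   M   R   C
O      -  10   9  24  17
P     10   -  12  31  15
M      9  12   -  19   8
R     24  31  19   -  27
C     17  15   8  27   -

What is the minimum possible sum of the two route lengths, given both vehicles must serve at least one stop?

Try each way of splitting the stops between the two vehicles (each non-empty) and, for each split, find the best tour for each vehicle:
  {P} + {M, R, C}: 20 + 68 = 88
  {M} + {P, R, C}: 18 + 76 = 94
  {P, M} + {R, C}: 31 + 68 = 99
  {R} + {P, M, C}: 48 + 42 = 90
  {P, R} + {M, C}: 65 + 34 = 99
  {M, R} + {P, C}: 52 + 42 = 94
  … (7 splits in total)
Best: vehicle 1 O → P → O = 20; vehicle 2 O → M → C → R → O = 68; combined 88.

88 blocks — the smallest possible combined total.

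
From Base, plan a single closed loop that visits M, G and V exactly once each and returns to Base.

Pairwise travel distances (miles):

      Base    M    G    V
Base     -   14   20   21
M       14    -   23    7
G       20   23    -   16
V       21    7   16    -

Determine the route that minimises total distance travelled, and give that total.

Minimum total distance: 57 miles.

Base → M → G → V → Base: 14+23+16+21 = 74
Base → M → V → G → Base: 14+7+16+20 = 57
Base → G → M → V → Base: 20+23+7+21 = 71
The minimum is 57.
One optimal route: Base → M → V → G → Base (or its reverse).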